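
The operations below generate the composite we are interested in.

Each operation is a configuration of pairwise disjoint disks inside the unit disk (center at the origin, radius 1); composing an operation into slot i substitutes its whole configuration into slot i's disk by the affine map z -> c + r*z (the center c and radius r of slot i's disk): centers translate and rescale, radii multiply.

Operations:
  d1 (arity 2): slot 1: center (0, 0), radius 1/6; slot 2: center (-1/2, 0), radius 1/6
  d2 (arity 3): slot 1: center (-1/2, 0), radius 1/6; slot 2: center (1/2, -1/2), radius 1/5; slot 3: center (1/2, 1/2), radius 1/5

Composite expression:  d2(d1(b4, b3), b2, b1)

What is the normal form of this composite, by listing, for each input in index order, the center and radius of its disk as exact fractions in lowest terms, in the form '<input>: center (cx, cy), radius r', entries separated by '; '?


Below d2, radii multiply path by path; the b-disk centers shift.
input b4: applying the 2 nested substitutions gives center (-1/2, 0), radius 1/36
input b3: applying the 2 nested substitutions gives center (-7/12, 0), radius 1/36
input b2: applying the 1 nested substitution gives center (1/2, -1/2), radius 1/5
input b1: applying the 1 nested substitution gives center (1/2, 1/2), radius 1/5

b1: center (1/2, 1/2), radius 1/5; b2: center (1/2, -1/2), radius 1/5; b3: center (-7/12, 0), radius 1/36; b4: center (-1/2, 0), radius 1/36


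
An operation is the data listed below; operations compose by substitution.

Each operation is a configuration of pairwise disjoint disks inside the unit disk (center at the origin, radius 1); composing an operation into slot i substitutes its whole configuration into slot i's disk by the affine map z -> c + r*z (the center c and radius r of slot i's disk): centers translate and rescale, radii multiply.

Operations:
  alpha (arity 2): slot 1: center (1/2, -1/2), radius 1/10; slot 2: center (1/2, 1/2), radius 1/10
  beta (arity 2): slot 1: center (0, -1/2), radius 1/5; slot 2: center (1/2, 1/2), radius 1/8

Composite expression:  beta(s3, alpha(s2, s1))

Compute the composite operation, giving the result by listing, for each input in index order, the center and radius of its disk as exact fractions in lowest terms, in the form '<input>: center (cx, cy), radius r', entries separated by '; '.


Below beta, radii multiply path by path; the s-disk centers shift.
for s3, the 1-step affine chain lands on center (0, -1/2), radius 1/5
for s2, the 2-step affine chain lands on center (9/16, 7/16), radius 1/80
for s1, the 2-step affine chain lands on center (9/16, 9/16), radius 1/80

s1: center (9/16, 9/16), radius 1/80; s2: center (9/16, 7/16), radius 1/80; s3: center (0, -1/2), radius 1/5


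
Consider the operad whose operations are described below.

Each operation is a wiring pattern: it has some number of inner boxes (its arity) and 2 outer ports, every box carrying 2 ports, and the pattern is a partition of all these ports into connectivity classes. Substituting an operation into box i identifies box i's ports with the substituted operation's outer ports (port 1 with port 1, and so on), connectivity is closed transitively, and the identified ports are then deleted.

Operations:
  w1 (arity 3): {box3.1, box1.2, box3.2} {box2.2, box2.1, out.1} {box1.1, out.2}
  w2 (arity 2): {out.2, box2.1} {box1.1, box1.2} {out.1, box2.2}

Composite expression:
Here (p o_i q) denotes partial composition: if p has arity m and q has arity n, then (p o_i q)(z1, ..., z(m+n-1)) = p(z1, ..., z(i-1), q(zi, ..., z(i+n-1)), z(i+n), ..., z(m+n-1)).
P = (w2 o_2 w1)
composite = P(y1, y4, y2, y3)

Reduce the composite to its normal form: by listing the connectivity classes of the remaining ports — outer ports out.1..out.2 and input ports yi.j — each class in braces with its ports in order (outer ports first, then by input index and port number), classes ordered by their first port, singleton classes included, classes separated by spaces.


After gluing at w2, chains via deleted ports link the y-ports.
w1 over (y4, y2, y3) gives {out.1, y2.1, y2.2} {out.2, y4.1} {y3.1, y3.2, y4.2}, out.j being that stage's outer ports
w2 over (y1, y4, y2, y3) gives {out.1, y4.1} {out.2, y2.1, y2.2} {y1.1, y1.2} {y3.1, y3.2, y4.2}, out.j being that stage's outer ports

{out.1, y4.1} {out.2, y2.1, y2.2} {y1.1, y1.2} {y3.1, y3.2, y4.2}


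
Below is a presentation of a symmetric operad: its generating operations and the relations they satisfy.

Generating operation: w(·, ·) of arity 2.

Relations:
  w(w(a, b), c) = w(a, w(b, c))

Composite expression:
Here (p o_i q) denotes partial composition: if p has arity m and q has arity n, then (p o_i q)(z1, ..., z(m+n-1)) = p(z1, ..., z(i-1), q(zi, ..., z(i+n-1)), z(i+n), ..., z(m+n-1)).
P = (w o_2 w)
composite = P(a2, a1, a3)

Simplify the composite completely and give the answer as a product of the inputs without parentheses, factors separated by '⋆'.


Every regrouping of w is equal, so read the a-inputs in written order.
w(a1, a3) linearizes to a1 ⋆ a3
w(a2, w(a1, a3)) linearizes to a2 ⋆ a1 ⋆ a3

a2 ⋆ a1 ⋆ a3


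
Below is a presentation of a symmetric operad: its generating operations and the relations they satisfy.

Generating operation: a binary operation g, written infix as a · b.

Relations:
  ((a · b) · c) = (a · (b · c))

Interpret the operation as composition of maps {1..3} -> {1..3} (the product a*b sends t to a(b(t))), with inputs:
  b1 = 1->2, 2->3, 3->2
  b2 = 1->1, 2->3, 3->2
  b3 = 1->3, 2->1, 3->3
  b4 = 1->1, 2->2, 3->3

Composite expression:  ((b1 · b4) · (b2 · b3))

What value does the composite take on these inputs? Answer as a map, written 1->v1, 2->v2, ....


1->3, 2->2, 3->3

(b1 · b4) = 1->2, 2->3, 3->2
(b2 · b3) = 1->2, 2->1, 3->2
((b1 · b4) · (b2 · b3)) = 1->3, 2->2, 3->3


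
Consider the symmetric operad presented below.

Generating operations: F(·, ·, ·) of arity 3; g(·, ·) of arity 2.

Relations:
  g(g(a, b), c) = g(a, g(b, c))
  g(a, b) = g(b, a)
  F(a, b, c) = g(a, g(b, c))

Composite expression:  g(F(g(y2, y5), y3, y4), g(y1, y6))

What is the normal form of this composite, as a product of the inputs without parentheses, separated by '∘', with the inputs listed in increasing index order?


y1 ∘ y2 ∘ y3 ∘ y4 ∘ y5 ∘ y6

Both nesting and order wash out for g; what remains is which y's occur.
g(y2, y5) collapses to y2 ∘ y5
F(g(y2, y5), y3, y4) collapses to y2 ∘ y5 ∘ y3 ∘ y4
g(y1, y6) collapses to y1 ∘ y6
g(F(g(y2, y5), y3, y4), g(y1, y6)) collapses to y2 ∘ y5 ∘ y3 ∘ y4 ∘ y1 ∘ y6
commutativity sorts the factors: y1 ∘ y2 ∘ y3 ∘ y4 ∘ y5 ∘ y6


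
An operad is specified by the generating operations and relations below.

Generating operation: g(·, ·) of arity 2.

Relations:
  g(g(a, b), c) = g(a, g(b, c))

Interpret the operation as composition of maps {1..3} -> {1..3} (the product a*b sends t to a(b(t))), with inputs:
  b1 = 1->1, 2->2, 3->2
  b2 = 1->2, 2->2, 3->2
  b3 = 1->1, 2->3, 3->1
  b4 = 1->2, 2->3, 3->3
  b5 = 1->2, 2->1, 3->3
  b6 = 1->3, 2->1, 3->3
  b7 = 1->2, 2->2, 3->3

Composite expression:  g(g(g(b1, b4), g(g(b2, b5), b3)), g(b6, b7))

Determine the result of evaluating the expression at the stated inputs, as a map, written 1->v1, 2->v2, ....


1->2, 2->2, 3->2

g(b1, b4) = 1->2, 2->2, 3->2
g(b2, b5) = 1->2, 2->2, 3->2
g(g(b2, b5), b3) = 1->2, 2->2, 3->2
g(g(b1, b4), g(g(b2, b5), b3)) = 1->2, 2->2, 3->2
g(b6, b7) = 1->1, 2->1, 3->3
g(g(g(b1, b4), g(g(b2, b5), b3)), g(b6, b7)) = 1->2, 2->2, 3->2


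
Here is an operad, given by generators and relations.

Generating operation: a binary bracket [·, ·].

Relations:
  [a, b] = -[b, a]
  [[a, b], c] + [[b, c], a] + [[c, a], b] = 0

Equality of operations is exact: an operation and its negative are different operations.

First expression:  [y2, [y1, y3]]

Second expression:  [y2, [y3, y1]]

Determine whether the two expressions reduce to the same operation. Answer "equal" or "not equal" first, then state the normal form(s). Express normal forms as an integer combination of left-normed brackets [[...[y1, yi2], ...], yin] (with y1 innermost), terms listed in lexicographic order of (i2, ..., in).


Normal form of the first expression: -[[y1, y3], y2]
Normal form of the second expression: [[y1, y3], y2]
The normal forms differ: not equal.

not equal; first: -[[y1, y3], y2]; second: [[y1, y3], y2]


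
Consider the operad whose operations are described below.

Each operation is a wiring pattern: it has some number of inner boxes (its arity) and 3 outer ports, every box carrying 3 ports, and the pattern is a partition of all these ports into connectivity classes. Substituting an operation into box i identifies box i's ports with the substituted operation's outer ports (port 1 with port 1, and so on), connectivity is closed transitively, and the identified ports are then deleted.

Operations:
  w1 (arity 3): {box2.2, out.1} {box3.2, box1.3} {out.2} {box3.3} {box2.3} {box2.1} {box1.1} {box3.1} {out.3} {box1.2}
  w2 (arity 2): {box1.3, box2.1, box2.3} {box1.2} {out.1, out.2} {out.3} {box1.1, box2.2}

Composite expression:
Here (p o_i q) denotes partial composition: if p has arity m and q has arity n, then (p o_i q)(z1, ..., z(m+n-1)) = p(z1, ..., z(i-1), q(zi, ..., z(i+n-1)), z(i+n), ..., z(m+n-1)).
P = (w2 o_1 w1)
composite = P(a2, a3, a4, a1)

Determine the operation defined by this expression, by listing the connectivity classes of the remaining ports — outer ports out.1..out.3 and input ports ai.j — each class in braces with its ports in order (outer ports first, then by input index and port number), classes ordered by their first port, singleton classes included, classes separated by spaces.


Reachability decides: close wires over w2-identified ports.
after w1, the pattern on (a2, a3, a4) reads {out.1, a3.2} {out.2} {out.3} {a2.1} {a2.2} {a2.3, a4.2} {a3.1} {a3.3} {a4.1} {a4.3} (out.j = its outer ports)
after w2, the pattern on (a2, a3, a4, a1) reads {out.1, out.2} {out.3} {a1.1, a1.3} {a1.2, a3.2} {a2.1} {a2.2} {a2.3, a4.2} {a3.1} {a3.3} {a4.1} {a4.3} (out.j = its outer ports)

{out.1, out.2} {out.3} {a1.1, a1.3} {a1.2, a3.2} {a2.1} {a2.2} {a2.3, a4.2} {a3.1} {a3.3} {a4.1} {a4.3}


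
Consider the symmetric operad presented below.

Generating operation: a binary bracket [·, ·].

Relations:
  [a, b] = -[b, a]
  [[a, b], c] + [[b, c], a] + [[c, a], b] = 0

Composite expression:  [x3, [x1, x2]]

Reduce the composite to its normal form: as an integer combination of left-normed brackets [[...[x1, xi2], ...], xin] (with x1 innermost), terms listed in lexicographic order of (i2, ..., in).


-[[x1, x2], x3]

Skip Jacobi rewriting: expand, keep x1-initial words, read off terms.
Composite bracket: [x3, [x1, x2]]
Full expansion: 4 signed words from ab - ba (2^2 = 4).
The x1-initial words carry the normal form:
  x1x2x3 appears with sign -1, giving the term -[[x1, x2], x3]


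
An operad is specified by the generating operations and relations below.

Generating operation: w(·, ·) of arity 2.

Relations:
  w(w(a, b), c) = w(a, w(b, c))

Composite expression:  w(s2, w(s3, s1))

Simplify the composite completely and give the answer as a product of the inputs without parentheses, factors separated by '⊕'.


s2 ⊕ s3 ⊕ s1


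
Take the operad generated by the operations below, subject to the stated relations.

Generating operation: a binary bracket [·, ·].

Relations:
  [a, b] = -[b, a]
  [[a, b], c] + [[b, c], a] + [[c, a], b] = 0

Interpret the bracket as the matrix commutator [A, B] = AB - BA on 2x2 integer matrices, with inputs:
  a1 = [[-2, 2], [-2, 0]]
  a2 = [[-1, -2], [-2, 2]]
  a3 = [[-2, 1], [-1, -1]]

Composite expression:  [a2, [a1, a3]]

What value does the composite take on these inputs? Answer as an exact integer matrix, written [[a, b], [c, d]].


[[0, 0], [0, 0]]

[a1, a3] = [[0, 0], [0, 0]]
[a2, [a1, a3]] = [[0, 0], [0, 0]]


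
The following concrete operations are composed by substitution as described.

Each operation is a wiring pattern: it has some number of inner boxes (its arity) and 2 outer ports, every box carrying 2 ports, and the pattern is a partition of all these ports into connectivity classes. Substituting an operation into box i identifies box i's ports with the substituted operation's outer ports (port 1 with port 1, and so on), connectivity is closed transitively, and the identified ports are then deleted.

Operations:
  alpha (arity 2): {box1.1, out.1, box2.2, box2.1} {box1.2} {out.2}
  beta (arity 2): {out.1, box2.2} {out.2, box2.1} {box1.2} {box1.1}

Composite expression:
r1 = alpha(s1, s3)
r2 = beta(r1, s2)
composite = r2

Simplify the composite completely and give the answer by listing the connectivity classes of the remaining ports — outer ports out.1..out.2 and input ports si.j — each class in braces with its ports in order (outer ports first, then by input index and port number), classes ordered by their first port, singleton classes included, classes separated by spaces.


{out.1, s2.2} {out.2, s2.1} {s1.1, s3.1, s3.2} {s1.2}

Reachability decides: close wires over beta-identified ports.
alpha over (s1, s3) gives {out.1, s1.1, s3.1, s3.2} {out.2} {s1.2}, out.j being that stage's outer ports
beta over (s1, s3, s2) gives {out.1, s2.2} {out.2, s2.1} {s1.1, s3.1, s3.2} {s1.2}, out.j being that stage's outer ports


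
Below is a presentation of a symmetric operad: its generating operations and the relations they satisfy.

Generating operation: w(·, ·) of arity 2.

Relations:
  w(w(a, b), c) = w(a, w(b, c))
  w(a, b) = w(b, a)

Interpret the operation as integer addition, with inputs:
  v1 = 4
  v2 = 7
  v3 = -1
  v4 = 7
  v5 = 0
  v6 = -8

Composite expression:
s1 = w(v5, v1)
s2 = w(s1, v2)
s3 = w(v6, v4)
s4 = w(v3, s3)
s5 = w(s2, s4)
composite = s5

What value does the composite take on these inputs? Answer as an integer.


9

w(v5, v1) = 4
w(w(v5, v1), v2) = 11
w(v6, v4) = -1
w(v3, w(v6, v4)) = -2
w(w(w(v5, v1), v2), w(v3, w(v6, v4))) = 9


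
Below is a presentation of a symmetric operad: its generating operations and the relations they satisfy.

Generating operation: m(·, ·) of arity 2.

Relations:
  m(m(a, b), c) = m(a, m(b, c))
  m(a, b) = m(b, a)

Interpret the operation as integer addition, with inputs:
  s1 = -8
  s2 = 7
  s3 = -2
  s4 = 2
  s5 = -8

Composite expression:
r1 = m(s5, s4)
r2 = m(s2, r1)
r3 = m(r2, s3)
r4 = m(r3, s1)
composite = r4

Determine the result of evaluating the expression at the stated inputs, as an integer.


-9

m(s5, s4) = -6
m(s2, m(s5, s4)) = 1
m(m(s2, m(s5, s4)), s3) = -1
m(m(m(s2, m(s5, s4)), s3), s1) = -9


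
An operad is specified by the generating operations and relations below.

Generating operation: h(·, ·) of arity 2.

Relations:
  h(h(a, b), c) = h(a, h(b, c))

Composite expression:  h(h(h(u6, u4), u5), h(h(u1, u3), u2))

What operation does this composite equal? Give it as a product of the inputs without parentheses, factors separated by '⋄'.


u6 ⋄ u4 ⋄ u5 ⋄ u1 ⋄ u3 ⋄ u2


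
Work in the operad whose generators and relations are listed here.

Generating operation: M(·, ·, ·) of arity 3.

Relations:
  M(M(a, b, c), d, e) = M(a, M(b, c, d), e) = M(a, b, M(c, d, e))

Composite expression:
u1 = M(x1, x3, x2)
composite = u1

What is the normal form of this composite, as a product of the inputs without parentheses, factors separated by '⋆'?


x1 ⋆ x3 ⋆ x2

Every regrouping of M is equal, so read the x-inputs in written order.
M(x1, x3, x2) flattens to x1 ⋆ x3 ⋆ x2


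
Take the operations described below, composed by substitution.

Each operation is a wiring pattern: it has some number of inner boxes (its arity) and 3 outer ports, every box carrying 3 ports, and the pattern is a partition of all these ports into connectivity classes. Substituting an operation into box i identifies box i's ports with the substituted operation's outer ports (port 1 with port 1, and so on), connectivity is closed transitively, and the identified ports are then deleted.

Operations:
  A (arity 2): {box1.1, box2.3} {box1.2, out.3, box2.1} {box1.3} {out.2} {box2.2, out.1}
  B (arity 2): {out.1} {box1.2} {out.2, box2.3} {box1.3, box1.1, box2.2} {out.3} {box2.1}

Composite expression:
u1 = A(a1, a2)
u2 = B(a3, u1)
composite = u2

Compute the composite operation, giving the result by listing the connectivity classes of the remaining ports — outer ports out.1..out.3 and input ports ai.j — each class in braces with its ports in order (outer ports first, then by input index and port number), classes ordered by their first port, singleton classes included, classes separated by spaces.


{out.1} {out.2, a1.2, a2.1} {out.3} {a1.1, a2.3} {a1.3} {a2.2} {a3.1, a3.3} {a3.2}

Connectivity passes through glued B-boundaries; trace each wire chain.
through A, on inputs (a1, a2): {out.1, a2.2} {out.2} {out.3, a1.2, a2.1} {a1.1, a2.3} {a1.3} (out.j = stage outer ports)
through B, on inputs (a3, a1, a2): {out.1} {out.2, a1.2, a2.1} {out.3} {a1.1, a2.3} {a1.3} {a2.2} {a3.1, a3.3} {a3.2} (out.j = stage outer ports)


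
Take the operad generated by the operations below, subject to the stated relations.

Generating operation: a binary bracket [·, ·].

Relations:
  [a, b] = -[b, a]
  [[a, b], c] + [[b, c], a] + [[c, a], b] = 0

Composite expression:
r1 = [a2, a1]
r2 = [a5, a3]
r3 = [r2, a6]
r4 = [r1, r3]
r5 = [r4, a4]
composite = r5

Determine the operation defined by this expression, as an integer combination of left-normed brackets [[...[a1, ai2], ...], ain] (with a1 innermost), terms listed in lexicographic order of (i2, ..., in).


[[[[[a1, a2], a3], a5], a6], a4] - [[[[[a1, a2], a5], a3], a6], a4] - [[[[[a1, a2], a6], a3], a5], a4] + [[[[[a1, a2], a6], a5], a3], a4]

Left-normed coefficients sit on the a1-initial expansion words.
Composite bracket: [[[a2, a1], [[a5, a3], a6]], a4]
Under [a, b] = ab - ba we get 32 signed associative words (2^5 = 32).
Only words starting with a1 matter:
  a1a2a3a5a6a4 appears with sign +1, giving the term +[[[[[a1, a2], a3], a5], a6], a4]
  a1a2a5a3a6a4 appears with sign -1, giving the term -[[[[[a1, a2], a5], a3], a6], a4]
  a1a2a6a3a5a4 appears with sign -1, giving the term -[[[[[a1, a2], a6], a3], a5], a4]
  a1a2a6a5a3a4 appears with sign +1, giving the term +[[[[[a1, a2], a6], a5], a3], a4]


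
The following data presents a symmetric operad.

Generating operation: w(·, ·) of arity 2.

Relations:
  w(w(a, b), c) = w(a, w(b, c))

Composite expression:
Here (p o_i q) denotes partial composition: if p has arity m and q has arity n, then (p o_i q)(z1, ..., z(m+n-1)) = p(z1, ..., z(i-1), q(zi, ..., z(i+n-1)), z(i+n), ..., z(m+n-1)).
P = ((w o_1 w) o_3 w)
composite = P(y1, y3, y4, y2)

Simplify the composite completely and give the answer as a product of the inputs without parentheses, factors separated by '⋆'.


y1 ⋆ y3 ⋆ y4 ⋆ y2

The w-tree's shape is irrelevant; the y-reading-order decides.
w(y1, y3) unparenthesizes to y1 ⋆ y3
w(y4, y2) unparenthesizes to y4 ⋆ y2
w(w(y1, y3), w(y4, y2)) unparenthesizes to y1 ⋆ y3 ⋆ y4 ⋆ y2


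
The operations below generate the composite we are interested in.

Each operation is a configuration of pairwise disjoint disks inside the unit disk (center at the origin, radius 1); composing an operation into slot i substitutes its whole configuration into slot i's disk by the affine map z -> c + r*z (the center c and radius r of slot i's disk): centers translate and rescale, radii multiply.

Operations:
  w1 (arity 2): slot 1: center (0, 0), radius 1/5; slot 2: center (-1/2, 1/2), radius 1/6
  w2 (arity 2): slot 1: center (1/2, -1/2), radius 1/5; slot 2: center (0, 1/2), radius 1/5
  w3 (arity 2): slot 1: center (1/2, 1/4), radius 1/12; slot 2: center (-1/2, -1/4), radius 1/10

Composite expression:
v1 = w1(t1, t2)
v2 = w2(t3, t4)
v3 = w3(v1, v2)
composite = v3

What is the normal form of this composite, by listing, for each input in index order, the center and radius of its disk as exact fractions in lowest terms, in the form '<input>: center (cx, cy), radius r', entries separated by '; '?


t1: center (1/2, 1/4), radius 1/60; t2: center (11/24, 7/24), radius 1/72; t3: center (-9/20, -3/10), radius 1/50; t4: center (-1/2, -1/5), radius 1/50

Nesting under w3 composes maps z -> c + r*z down each t-path.
t1: after 2 affine steps, its disk has center (1/2, 1/4), radius 1/60
t2: after 2 affine steps, its disk has center (11/24, 7/24), radius 1/72
t3: after 2 affine steps, its disk has center (-9/20, -3/10), radius 1/50
t4: after 2 affine steps, its disk has center (-1/2, -1/5), radius 1/50


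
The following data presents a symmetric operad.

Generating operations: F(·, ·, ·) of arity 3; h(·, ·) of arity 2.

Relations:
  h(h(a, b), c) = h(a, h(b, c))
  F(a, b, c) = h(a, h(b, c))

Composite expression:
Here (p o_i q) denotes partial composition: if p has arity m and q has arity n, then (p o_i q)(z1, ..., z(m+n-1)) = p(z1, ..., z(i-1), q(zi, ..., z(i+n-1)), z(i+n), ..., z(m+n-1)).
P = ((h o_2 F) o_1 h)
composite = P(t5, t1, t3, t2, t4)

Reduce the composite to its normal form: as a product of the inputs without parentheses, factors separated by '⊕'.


t5 ⊕ t1 ⊕ t3 ⊕ t2 ⊕ t4

The h-tree's shape is irrelevant; the t-reading-order decides.
h(t5, t1) unparenthesizes to t5 ⊕ t1
F(t3, t2, t4) unparenthesizes to t3 ⊕ t2 ⊕ t4
h(h(t5, t1), F(t3, t2, t4)) unparenthesizes to t5 ⊕ t1 ⊕ t3 ⊕ t2 ⊕ t4


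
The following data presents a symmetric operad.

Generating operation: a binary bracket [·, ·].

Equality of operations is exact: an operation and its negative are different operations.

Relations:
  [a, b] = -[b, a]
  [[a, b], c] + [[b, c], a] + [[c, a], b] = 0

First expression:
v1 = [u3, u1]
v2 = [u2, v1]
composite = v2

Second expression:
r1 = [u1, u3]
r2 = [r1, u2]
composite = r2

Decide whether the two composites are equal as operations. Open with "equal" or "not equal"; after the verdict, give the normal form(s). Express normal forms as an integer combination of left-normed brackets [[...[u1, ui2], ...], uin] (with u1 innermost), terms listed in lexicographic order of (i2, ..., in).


equal; both compose to [[u1, u3], u2]

The first expression reduces to [[u1, u3], u2]
The second expression reduces to [[u1, u3], u2]
Identical normal forms: equal.


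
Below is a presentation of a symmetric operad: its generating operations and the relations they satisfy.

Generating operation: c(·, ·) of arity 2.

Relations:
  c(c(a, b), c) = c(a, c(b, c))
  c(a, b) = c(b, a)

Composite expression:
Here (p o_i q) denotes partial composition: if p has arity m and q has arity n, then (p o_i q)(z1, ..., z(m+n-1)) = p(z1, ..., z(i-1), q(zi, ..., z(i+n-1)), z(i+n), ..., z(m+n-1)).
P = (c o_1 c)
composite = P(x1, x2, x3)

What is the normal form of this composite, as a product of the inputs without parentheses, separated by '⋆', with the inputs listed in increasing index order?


x1 ⋆ x2 ⋆ x3

Shape and order are irrelevant to c; the x-input set decides.
c(x1, x2) reduces to x1 ⋆ x2
c(c(x1, x2), x3) reduces to x1 ⋆ x2 ⋆ x3
reordering the factors by index: x1 ⋆ x2 ⋆ x3


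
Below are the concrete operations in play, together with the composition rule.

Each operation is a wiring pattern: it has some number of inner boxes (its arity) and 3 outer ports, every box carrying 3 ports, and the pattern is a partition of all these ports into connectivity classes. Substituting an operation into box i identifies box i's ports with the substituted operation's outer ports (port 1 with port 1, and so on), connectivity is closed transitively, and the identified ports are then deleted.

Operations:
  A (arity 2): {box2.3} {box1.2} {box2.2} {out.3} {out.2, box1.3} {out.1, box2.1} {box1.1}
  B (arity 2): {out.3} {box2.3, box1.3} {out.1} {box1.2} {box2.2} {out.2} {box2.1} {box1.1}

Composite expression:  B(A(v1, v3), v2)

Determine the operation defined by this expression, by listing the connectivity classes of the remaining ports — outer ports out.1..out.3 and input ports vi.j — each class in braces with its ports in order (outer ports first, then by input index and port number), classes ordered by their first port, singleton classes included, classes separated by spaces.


{out.1} {out.2} {out.3} {v1.1} {v1.2} {v1.3} {v2.1} {v2.2} {v2.3} {v3.1} {v3.2} {v3.3}


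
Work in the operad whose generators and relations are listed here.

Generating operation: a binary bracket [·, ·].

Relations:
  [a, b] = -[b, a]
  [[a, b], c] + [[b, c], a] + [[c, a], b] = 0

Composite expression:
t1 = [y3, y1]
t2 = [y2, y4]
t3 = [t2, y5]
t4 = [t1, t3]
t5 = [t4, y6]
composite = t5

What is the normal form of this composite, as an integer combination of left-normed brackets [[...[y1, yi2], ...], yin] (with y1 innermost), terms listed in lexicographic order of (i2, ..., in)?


-[[[[[y1, y3], y2], y4], y5], y6] + [[[[[y1, y3], y4], y2], y5], y6] + [[[[[y1, y3], y5], y2], y4], y6] - [[[[[y1, y3], y5], y4], y2], y6]

Expand each bracket as ab - ba; the y1-initial words give the coefficients.
Composite bracket: [[[y3, y1], [[y2, y4], y5]], y6]
Expanding via [a, b] = ab - ba: 32 signed words (2^5 = 32).
Keep just the words that open with y1:
  word y1y3y2y4y5y6 has sign -1, contributing -[[[[[y1, y3], y2], y4], y5], y6]
  word y1y3y4y2y5y6 has sign +1, contributing +[[[[[y1, y3], y4], y2], y5], y6]
  word y1y3y5y2y4y6 has sign +1, contributing +[[[[[y1, y3], y5], y2], y4], y6]
  word y1y3y5y4y2y6 has sign -1, contributing -[[[[[y1, y3], y5], y4], y2], y6]


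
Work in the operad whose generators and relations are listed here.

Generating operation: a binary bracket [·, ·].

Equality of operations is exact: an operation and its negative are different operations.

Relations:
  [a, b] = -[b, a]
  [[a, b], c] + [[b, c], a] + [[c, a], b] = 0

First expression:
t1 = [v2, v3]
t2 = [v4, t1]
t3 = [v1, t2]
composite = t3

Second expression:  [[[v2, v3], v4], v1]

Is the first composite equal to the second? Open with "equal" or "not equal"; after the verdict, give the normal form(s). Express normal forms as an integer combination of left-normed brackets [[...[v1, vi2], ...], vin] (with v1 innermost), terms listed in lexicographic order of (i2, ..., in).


Normal form of the first expression: -[[[v1, v2], v3], v4] + [[[v1, v3], v2], v4] + [[[v1, v4], v2], v3] - [[[v1, v4], v3], v2]
Normal form of the second expression: -[[[v1, v2], v3], v4] + [[[v1, v3], v2], v4] + [[[v1, v4], v2], v3] - [[[v1, v4], v3], v2]
Both agree, so they are equal.

equal: each reduces to -[[[v1, v2], v3], v4] + [[[v1, v3], v2], v4] + [[[v1, v4], v2], v3] - [[[v1, v4], v3], v2]


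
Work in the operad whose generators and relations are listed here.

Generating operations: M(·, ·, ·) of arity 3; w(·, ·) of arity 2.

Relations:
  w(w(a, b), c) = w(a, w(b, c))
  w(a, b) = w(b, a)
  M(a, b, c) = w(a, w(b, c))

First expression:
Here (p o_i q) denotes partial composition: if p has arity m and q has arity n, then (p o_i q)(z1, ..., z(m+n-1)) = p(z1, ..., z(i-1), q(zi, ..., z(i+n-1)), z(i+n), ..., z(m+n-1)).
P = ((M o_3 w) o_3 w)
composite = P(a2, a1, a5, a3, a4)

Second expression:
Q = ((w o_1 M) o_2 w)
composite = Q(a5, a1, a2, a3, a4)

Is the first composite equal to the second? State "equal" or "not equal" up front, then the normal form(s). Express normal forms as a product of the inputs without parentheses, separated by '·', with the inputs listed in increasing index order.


In normal form, the first expression is a1 · a2 · a3 · a4 · a5
In normal form, the second expression is a1 · a2 · a3 · a4 · a5
Both agree, so they are equal.

equal; the common form is a1 · a2 · a3 · a4 · a5


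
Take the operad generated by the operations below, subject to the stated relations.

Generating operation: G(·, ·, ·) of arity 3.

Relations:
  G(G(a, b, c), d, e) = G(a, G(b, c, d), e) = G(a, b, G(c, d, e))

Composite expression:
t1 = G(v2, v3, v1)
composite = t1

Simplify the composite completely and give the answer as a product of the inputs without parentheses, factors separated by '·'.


v2 · v3 · v1

Associativity of G dissolves the nesting; only the v-input order survives.
G(v2, v3, v1) collapses to v2 · v3 · v1


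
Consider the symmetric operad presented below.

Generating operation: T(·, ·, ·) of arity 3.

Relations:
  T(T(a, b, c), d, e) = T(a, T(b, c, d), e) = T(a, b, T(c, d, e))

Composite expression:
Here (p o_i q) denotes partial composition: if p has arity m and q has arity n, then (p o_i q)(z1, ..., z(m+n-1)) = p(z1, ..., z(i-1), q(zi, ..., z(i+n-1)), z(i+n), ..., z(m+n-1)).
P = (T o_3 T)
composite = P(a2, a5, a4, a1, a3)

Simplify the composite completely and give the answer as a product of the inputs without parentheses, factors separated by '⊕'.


a2 ⊕ a5 ⊕ a4 ⊕ a1 ⊕ a3

All parenthesizations of T agree; list the a-inputs left to right.
T(a4, a1, a3) linearizes to a4 ⊕ a1 ⊕ a3
T(a2, a5, T(a4, a1, a3)) linearizes to a2 ⊕ a5 ⊕ a4 ⊕ a1 ⊕ a3


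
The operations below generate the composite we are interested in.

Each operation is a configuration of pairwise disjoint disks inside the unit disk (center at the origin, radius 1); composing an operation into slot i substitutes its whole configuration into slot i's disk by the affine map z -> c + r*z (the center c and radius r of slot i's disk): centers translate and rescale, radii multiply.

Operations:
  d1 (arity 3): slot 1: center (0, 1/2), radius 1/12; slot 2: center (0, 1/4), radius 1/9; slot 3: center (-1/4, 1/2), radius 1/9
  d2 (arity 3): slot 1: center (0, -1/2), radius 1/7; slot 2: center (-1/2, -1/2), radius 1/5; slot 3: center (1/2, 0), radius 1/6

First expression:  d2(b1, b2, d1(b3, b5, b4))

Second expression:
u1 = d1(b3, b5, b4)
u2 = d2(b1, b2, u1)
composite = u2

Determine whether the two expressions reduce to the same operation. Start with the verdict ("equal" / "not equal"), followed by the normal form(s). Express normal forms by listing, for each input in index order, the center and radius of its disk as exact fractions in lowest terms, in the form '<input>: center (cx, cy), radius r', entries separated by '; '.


equal — both sides give b1: center (0, -1/2), radius 1/7; b2: center (-1/2, -1/2), radius 1/5; b3: center (1/2, 1/12), radius 1/72; b4: center (11/24, 1/12), radius 1/54; b5: center (1/2, 1/24), radius 1/54

The first expression reduces to b1: center (0, -1/2), radius 1/7; b2: center (-1/2, -1/2), radius 1/5; b3: center (1/2, 1/12), radius 1/72; b4: center (11/24, 1/12), radius 1/54; b5: center (1/2, 1/24), radius 1/54
The second expression reduces to b1: center (0, -1/2), radius 1/7; b2: center (-1/2, -1/2), radius 1/5; b3: center (1/2, 1/12), radius 1/72; b4: center (11/24, 1/12), radius 1/54; b5: center (1/2, 1/24), radius 1/54
Both agree, so they are equal.


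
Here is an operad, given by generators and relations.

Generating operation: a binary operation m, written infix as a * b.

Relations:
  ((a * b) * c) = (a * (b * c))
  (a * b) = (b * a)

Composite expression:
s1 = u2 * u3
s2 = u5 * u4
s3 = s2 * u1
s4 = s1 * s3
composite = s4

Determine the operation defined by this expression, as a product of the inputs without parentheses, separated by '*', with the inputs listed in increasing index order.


u1 * u2 * u3 * u4 * u5


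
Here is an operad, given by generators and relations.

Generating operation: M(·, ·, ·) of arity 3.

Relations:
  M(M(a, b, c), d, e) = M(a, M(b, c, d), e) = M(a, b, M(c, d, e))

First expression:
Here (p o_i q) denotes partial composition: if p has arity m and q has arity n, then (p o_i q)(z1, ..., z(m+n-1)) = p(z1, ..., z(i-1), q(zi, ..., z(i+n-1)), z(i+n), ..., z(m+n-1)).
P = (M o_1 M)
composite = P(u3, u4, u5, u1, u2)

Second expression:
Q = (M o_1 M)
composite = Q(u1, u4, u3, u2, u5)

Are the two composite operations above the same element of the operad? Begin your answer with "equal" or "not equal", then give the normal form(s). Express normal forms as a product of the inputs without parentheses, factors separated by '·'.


In normal form, the first expression is u3 · u4 · u5 · u1 · u2
In normal form, the second expression is u1 · u4 · u3 · u2 · u5
The normal forms differ: not equal.

not equal: they reduce to u3 · u4 · u5 · u1 · u2 and u1 · u4 · u3 · u2 · u5


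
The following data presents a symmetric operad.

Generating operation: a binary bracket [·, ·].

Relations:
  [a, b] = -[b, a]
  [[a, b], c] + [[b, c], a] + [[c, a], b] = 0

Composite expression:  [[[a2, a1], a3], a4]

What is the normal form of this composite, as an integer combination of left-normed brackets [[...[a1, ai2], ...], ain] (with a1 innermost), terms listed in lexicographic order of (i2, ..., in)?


-[[[a1, a2], a3], a4]

A multilinear Lie element is pinned by a1-initial words (a1 innermost).
Composite bracket: [[[a2, a1], a3], a4]
Under [a, b] = ab - ba we get 8 signed associative words (2^3 = 8).
Collect the words opening with a1:
  sign of a1a2a3a4 is -1, so it contributes -[[[a1, a2], a3], a4]


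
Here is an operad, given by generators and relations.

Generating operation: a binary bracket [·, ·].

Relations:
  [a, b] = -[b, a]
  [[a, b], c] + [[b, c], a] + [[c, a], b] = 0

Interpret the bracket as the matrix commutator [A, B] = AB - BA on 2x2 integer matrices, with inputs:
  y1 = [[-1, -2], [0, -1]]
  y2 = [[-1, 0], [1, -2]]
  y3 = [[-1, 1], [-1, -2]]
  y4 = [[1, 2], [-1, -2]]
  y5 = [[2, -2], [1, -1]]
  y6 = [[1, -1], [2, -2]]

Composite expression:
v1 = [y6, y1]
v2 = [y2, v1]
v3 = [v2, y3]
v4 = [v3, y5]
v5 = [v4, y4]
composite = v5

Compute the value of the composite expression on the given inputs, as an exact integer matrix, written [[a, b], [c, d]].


[[-82, 370], [308, 82]]

[y6, y1] = [[4, -6], [0, -4]]
[y2, [y6, y1]] = [[6, -6], [8, -6]]
[[y2, [y6, y1]], y3] = [[-2, 18], [20, 2]]
[[[y2, [y6, y1]], y3], y5] = [[58, -46], [64, -58]]
[[[[y2, [y6, y1]], y3], y5], y4] = [[-82, 370], [308, 82]]


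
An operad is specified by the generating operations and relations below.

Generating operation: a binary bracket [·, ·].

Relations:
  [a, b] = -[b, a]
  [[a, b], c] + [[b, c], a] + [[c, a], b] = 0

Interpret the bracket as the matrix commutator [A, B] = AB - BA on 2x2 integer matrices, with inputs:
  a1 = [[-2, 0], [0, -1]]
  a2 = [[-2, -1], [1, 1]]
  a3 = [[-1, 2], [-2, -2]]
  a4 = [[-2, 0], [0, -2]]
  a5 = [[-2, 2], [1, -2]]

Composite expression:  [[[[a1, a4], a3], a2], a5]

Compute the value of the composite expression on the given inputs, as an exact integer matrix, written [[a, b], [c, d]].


[a1, a4] = [[0, 0], [0, 0]]
[[a1, a4], a3] = [[0, 0], [0, 0]]
[[[a1, a4], a3], a2] = [[0, 0], [0, 0]]
[[[[a1, a4], a3], a2], a5] = [[0, 0], [0, 0]]

[[0, 0], [0, 0]]


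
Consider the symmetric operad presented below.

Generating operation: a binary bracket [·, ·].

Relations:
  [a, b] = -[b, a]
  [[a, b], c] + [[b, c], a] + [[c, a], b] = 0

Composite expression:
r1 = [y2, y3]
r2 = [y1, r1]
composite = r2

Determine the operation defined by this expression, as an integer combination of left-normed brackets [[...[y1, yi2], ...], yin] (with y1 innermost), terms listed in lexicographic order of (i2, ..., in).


[[y1, y2], y3] - [[y1, y3], y2]

In the tensor algebra, words opening y1 carry the y1-anchored form.
Composite bracket: [y1, [y2, y3]]
Applying ab - ba throughout gives 4 signed words (2^2 = 4).
Collect the words opening with y1:
  the word y1y2y3 carries sign +1 and contributes +[[y1, y2], y3]
  the word y1y3y2 carries sign -1 and contributes -[[y1, y3], y2]


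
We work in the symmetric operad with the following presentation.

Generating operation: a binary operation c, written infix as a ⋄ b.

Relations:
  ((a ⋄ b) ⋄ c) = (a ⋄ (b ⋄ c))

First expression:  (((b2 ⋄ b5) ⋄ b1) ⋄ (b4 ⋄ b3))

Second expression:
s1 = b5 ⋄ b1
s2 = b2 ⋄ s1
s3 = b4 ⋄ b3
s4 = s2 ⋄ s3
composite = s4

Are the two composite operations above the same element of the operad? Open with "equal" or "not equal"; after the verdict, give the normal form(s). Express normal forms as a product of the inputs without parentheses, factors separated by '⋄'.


equal; the common form is b2 ⋄ b5 ⋄ b1 ⋄ b4 ⋄ b3


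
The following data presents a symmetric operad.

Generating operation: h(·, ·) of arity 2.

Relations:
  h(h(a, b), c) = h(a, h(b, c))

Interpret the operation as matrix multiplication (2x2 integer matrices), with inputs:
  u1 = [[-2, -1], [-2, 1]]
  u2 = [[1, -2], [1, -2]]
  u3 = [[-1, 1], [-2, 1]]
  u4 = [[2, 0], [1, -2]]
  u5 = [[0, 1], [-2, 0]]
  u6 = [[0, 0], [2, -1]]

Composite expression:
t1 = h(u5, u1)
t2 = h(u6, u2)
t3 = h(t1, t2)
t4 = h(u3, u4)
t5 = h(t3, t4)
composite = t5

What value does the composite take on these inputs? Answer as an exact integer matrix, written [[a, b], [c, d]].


h(u5, u1) = [[-2, 1], [4, 2]]
h(u6, u2) = [[0, 0], [1, -2]]
h(h(u5, u1), h(u6, u2)) = [[1, -2], [2, -4]]
h(u3, u4) = [[-1, -2], [-3, -2]]
h(h(h(u5, u1), h(u6, u2)), h(u3, u4)) = [[5, 2], [10, 4]]

[[5, 2], [10, 4]]


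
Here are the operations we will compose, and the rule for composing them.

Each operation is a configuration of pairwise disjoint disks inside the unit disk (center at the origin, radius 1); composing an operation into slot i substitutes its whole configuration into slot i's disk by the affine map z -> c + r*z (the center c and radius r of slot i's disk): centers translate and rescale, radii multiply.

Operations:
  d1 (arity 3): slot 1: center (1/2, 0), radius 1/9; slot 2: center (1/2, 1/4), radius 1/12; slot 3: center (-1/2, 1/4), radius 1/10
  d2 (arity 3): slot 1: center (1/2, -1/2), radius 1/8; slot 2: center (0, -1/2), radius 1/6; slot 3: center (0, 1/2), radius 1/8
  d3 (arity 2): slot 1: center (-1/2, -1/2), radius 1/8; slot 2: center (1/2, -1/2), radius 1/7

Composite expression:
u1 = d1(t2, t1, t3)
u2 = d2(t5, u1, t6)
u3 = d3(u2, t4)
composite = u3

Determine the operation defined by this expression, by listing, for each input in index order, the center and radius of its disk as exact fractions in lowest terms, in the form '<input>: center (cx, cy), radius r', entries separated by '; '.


Only the slot chain above each t matters under d3; compose those maps.
input t5: composing its 2 substitution steps yields center (-7/16, -9/16), radius 1/64
input t2: composing its 3 substitution steps yields center (-47/96, -9/16), radius 1/432
input t1: composing its 3 substitution steps yields center (-47/96, -107/192), radius 1/576
input t3: composing its 3 substitution steps yields center (-49/96, -107/192), radius 1/480
input t6: composing its 2 substitution steps yields center (-1/2, -7/16), radius 1/64
input t4: composing its 1 substitution step yields center (1/2, -1/2), radius 1/7

t1: center (-47/96, -107/192), radius 1/576; t2: center (-47/96, -9/16), radius 1/432; t3: center (-49/96, -107/192), radius 1/480; t4: center (1/2, -1/2), radius 1/7; t5: center (-7/16, -9/16), radius 1/64; t6: center (-1/2, -7/16), radius 1/64


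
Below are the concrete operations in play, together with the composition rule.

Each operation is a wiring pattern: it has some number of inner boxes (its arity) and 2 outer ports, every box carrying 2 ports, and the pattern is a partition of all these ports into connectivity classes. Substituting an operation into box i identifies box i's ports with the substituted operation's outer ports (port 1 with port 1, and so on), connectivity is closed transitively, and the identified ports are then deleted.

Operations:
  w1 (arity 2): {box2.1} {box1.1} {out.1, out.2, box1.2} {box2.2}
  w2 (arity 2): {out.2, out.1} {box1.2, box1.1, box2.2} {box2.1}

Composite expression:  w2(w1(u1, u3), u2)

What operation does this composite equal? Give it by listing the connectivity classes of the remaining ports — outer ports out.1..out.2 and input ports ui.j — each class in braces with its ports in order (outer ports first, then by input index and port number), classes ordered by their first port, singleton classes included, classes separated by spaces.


Substituting into w2 glues patterns; closure does the rest.
the subtree at w1 composes to {out.1, out.2, u1.2} {u1.1} {u3.1} {u3.2} on (u1, u3); out.j = own outer ports
the subtree at w2 composes to {out.1, out.2} {u1.1} {u1.2, u2.2} {u2.1} {u3.1} {u3.2} on (u1, u3, u2); out.j = own outer ports

{out.1, out.2} {u1.1} {u1.2, u2.2} {u2.1} {u3.1} {u3.2}
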